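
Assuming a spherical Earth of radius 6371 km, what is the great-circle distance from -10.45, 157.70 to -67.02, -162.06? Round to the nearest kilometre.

Δλ = -162.06 − 157.70 = -319.76°; wrapped into (−180°, 180°]: 40.24°.
Δφ = -67.02 − -10.45 = -56.57°.
a = sin²(Δφ/2) + cos φ₁ · cos φ₂ · sin²(Δλ/2) = 0.269971.
c = 2·atan2(√a, √(1−a)) = 1.09274 rad → d = 6371·c ≈ 6961.82 km.

6962 km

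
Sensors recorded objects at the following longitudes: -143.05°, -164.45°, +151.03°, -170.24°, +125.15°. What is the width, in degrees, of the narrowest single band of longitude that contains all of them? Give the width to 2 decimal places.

91.80°

Sort the longitudes: -170.24°, -164.45°, -143.05°, +125.15°, +151.03°.
Eastward gaps between consecutive values (wrapping around): 5.79°, 21.40°, 268.20°, 25.88°, 38.73°.
Largest gap = 268.20° ⇒ minimal covering band is its complement: 360° − 268.20° = 91.80°.
Band runs from +125.15° eastward to -143.05°, crossing the antimeridian.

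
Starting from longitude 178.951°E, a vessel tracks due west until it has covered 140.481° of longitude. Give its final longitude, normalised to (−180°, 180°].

38.470°E

Start at +178.951°; shift −140.481° → +38.470°.
+38.470° already lies in (−180°, 180°].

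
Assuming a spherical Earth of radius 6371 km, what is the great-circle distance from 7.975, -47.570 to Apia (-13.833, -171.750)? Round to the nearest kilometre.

13898 km

Δλ = -171.750 − -47.570 = -124.180°.
Δφ = -13.833 − 7.975 = -21.808°.
a = sin²(Δφ/2) + cos φ₁ · cos φ₂ · sin²(Δλ/2) = 0.786699.
c = 2·atan2(√a, √(1−a)) = 2.18144 rad → d = 6371·c ≈ 13897.97 km.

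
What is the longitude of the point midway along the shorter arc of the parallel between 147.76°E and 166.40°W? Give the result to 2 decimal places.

170.68°E

Signed shortest Δλ from +147.76° to -166.40° is +45.84°.
Midpoint longitude = +147.76° + (+45.84°)/2 = +147.76° + 22.92° = +170.68°.
(The naïve average (+147.76 + -166.40)/2 = -9.32° is on the wrong side of the globe.)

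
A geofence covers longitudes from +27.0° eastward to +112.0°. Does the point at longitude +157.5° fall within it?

No

Band width going east from +27.0° to +112.0°: ((112.0 − 27.0) mod 360) = 85.0°.
Offset of +157.5° east of the west edge: ((157.5 − 27.0) mod 360) = 130.5°.
130.5° > 85.0° ⇒ outside.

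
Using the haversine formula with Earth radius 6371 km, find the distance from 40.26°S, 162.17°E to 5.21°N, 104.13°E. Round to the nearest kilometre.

7773 km

Δλ = 104.13 − 162.17 = -58.04°.
Δφ = 5.21 − -40.26 = 45.47°.
a = sin²(Δφ/2) + cos φ₁ · cos φ₂ · sin²(Δλ/2) = 0.328207.
c = 2·atan2(√a, √(1−a)) = 1.22006 rad → d = 6371·c ≈ 7773.02 km.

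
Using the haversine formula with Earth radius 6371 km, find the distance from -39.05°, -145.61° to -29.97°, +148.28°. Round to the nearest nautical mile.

3245 nmi

Δλ = 148.28 − -145.61 = 293.89°; wrapped into (−180°, 180°]: -66.11°.
Δφ = -29.97 − -39.05 = 9.08°.
a = sin²(Δφ/2) + cos φ₁ · cos φ₂ · sin²(Δλ/2) = 0.206416.
c = 2·atan2(√a, √(1−a)) = 0.94324 rad → d = 6371·c ≈ 6009.39 km ≈ 3244.81 nmi.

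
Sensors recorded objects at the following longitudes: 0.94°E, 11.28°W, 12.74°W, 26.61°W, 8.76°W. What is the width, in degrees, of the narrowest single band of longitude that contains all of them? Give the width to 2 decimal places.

27.55°

Sort the longitudes: -26.61°, -12.74°, -11.28°, -8.76°, +0.94°.
Eastward gaps between consecutive values (wrapping around): 13.87°, 1.46°, 2.52°, 9.70°, 332.45°.
Largest gap = 332.45° ⇒ minimal covering band is its complement: 360° − 332.45° = 27.55°.
Band runs from -26.61° eastward to +0.94°.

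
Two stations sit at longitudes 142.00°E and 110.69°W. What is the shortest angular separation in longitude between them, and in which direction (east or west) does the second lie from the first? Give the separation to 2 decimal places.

107.31° east

Raw difference: -110.69 − 142.00 = -252.69°.
Normalise into (−180°, 180°]: -252.69° + 360° = 107.31°.
Positive ⇒ the second point lies to the east; separation 107.31°.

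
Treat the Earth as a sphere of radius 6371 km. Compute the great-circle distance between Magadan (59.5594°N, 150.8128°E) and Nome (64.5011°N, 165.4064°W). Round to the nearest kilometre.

2298 km

Δλ = -165.4064 − 150.8128 = -316.2192°; wrapped into (−180°, 180°]: 43.7808°.
Δφ = 64.5011 − 59.5594 = 4.9417°.
a = sin²(Δφ/2) + cos φ₁ · cos φ₂ · sin²(Δλ/2) = 0.032176.
c = 2·atan2(√a, √(1−a)) = 0.36071 rad → d = 6371·c ≈ 2298.07 km.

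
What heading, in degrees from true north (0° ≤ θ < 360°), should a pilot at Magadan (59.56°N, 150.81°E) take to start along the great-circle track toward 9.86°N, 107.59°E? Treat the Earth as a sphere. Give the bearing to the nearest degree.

232°

Δλ = 107.59 − 150.81 = -43.22°.
θ = atan2( sin Δλ · cos φ₂ , cos φ₁ · sin φ₂ − sin φ₁ · cos φ₂ · cos Δλ )
  = atan2(-0.67469, -0.53224) = -128.269° → normalised to [0°, 360°): 231.731°.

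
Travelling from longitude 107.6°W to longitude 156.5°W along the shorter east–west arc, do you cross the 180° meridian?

No

Signed shortest Δλ = ((-156.5 − -107.6 + 180) mod 360) − 180 = -48.9°.
Going west by 48.9° from -107.6° reaches -156.5° without touching 180°.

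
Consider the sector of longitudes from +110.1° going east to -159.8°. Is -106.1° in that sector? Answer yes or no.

No

Band width going east from +110.1° to -159.8°: ((-159.8 − 110.1) mod 360) = 90.1°.
Offset of -106.1° east of the west edge: ((-106.1 − 110.1) mod 360) = 143.8°.
143.8° > 90.1° ⇒ outside.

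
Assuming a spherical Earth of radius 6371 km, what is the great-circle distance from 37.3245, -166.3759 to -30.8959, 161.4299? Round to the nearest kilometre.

Δλ = 161.4299 − -166.3759 = 327.8058°; wrapped into (−180°, 180°]: -32.1942°.
Δφ = -30.8959 − 37.3245 = -68.2204°.
a = sin²(Δφ/2) + cos φ₁ · cos φ₂ · sin²(Δλ/2) = 0.366940.
c = 2·atan2(√a, √(1−a)) = 1.30143 rad → d = 6371·c ≈ 8291.41 km.

8291 km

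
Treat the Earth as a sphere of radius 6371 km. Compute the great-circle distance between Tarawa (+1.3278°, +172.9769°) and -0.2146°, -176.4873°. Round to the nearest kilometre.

1184 km

Δλ = -176.4873 − 172.9769 = -349.4642°; wrapped into (−180°, 180°]: 10.5358°.
Δφ = -0.2146 − 1.3278 = -1.5424°.
a = sin²(Δφ/2) + cos φ₁ · cos φ₂ · sin²(Δλ/2) = 0.008608.
c = 2·atan2(√a, √(1−a)) = 0.18583 rad → d = 6371·c ≈ 1183.93 km.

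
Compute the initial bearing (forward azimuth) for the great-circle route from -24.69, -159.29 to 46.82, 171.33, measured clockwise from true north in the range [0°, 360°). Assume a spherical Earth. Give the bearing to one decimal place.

339.8°

Δλ = 171.33 − -159.29 = 330.62°; wrapped into (−180°, 180°]: -29.38°.
θ = atan2( sin Δλ · cos φ₂ , cos φ₁ · sin φ₂ − sin φ₁ · cos φ₂ · cos Δλ )
  = atan2(-0.33571, 0.91162) = -20.217° → normalised to [0°, 360°): 339.783°.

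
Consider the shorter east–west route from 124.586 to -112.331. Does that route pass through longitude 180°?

Naïve |-112.331 − 124.586| = 236.917° > 180°, so the shorter arc goes the other way round — across 180°.
Signed shortest Δλ = ((-112.331 − 124.586 + 180) mod 360) − 180 = 123.083°.
Going east by 123.083° from +124.586° passes through 180° before reaching -112.331°.

Yes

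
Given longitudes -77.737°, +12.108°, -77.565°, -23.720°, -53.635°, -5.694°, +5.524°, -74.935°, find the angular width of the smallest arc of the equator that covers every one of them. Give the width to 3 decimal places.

Sort the longitudes: -77.737°, -77.565°, -74.935°, -53.635°, -23.720°, -5.694°, +5.524°, +12.108°.
Eastward gaps between consecutive values (wrapping around): 0.172°, 2.630°, 21.300°, 29.915°, 18.026°, 11.218°, 6.584°, 270.155°.
Largest gap = 270.155° ⇒ minimal covering band is its complement: 360° − 270.155° = 89.845°.
Band runs from -77.737° eastward to +12.108°.

89.845°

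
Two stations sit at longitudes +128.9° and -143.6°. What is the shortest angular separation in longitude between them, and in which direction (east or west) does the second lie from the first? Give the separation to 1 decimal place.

87.5° east

Raw difference: -143.6 − 128.9 = -272.5°.
Normalise into (−180°, 180°]: -272.5° + 360° = 87.5°.
Positive ⇒ the second point lies to the east; separation 87.5°.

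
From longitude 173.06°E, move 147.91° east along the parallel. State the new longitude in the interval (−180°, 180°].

39.03°W

Start at +173.06°; shift +147.91° → +320.97°.
+320.97° lies outside (−180°, 180°]; subtract 360° → -39.03°.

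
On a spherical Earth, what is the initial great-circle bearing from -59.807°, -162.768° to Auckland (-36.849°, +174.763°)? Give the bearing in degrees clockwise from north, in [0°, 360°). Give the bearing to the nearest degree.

Δλ = 174.763 − -162.768 = 337.531°; wrapped into (−180°, 180°]: -22.469°.
θ = atan2( sin Δλ · cos φ₂ , cos φ₁ · sin φ₂ − sin φ₁ · cos φ₂ · cos Δλ )
  = atan2(-0.30583, 0.33755) = -42.178° → normalised to [0°, 360°): 317.822°.

318°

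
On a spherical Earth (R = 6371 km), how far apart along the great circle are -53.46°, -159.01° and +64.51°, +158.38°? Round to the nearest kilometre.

13617 km

Δλ = 158.38 − -159.01 = 317.39°; wrapped into (−180°, 180°]: -42.61°.
Δφ = 64.51 − -53.46 = 117.97°.
a = sin²(Δφ/2) + cos φ₁ · cos φ₂ · sin²(Δλ/2) = 0.768329.
c = 2·atan2(√a, √(1−a)) = 2.13727 rad → d = 6371·c ≈ 13616.53 km.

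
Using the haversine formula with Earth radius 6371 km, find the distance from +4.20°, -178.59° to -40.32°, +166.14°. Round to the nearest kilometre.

5190 km

Δλ = 166.14 − -178.59 = 344.73°; wrapped into (−180°, 180°]: -15.27°.
Δφ = -40.32 − 4.20 = -44.52°.
a = sin²(Δφ/2) + cos φ₁ · cos φ₂ · sin²(Δλ/2) = 0.156920.
c = 2·atan2(√a, √(1−a)) = 0.81460 rad → d = 6371·c ≈ 5189.81 km.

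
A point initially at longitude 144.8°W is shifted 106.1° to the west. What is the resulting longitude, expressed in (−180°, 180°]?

109.1°E

Start at -144.8°; shift −106.1° → -250.9°.
-250.9° lies outside (−180°, 180°]; add 360° → +109.1°.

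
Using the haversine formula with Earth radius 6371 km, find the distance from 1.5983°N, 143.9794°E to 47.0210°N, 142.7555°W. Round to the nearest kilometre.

8616 km

Δλ = -142.7555 − 143.9794 = -286.7349°; wrapped into (−180°, 180°]: 73.2651°.
Δφ = 47.0210 − 1.5983 = 45.4227°.
a = sin²(Δφ/2) + cos φ₁ · cos φ₂ · sin²(Δλ/2) = 0.391685.
c = 2·atan2(√a, √(1−a)) = 1.35244 rad → d = 6371·c ≈ 8616.37 km.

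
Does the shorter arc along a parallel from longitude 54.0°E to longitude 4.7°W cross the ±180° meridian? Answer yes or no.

Signed shortest Δλ = ((-4.7 − 54.0 + 180) mod 360) − 180 = -58.7°.
Going west by 58.7° from +54.0° reaches -4.7° without touching 180°.

No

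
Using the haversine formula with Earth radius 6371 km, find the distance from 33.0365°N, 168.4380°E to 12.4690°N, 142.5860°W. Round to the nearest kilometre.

Δλ = -142.5860 − 168.4380 = -311.0240°; wrapped into (−180°, 180°]: 48.9760°.
Δφ = 12.4690 − 33.0365 = -20.5675°.
a = sin²(Δφ/2) + cos φ₁ · cos φ₂ · sin²(Δλ/2) = 0.172508.
c = 2·atan2(√a, √(1−a)) = 0.85663 rad → d = 6371·c ≈ 5457.61 km.

5458 km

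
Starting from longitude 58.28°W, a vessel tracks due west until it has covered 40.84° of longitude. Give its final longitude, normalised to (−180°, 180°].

99.12°W

Start at -58.28°; shift −40.84° → -99.12°.
-99.12° already lies in (−180°, 180°].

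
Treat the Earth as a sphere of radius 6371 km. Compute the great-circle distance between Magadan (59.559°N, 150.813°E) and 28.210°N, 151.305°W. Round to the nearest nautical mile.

Δλ = -151.305 − 150.813 = -302.118°; wrapped into (−180°, 180°]: 57.882°.
Δφ = 28.210 − 59.559 = -31.349°.
a = sin²(Δφ/2) + cos φ₁ · cos φ₂ · sin²(Δλ/2) = 0.177542.
c = 2·atan2(√a, √(1−a)) = 0.86988 rad → d = 6371·c ≈ 5542.02 km ≈ 2992.45 nmi.

2992 nmi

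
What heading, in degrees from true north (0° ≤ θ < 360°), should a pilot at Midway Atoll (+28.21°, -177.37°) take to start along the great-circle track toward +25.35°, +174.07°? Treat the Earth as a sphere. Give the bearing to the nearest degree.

Δλ = 174.07 − -177.37 = 351.44°; wrapped into (−180°, 180°]: -8.56°.
θ = atan2( sin Δλ · cos φ₂ , cos φ₁ · sin φ₂ − sin φ₁ · cos φ₂ · cos Δλ )
  = atan2(-0.13451, -0.04514) = -108.550° → normalised to [0°, 360°): 251.450°.

251°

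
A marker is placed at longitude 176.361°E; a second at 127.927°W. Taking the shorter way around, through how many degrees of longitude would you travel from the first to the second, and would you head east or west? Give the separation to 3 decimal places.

55.712° east

Raw difference: -127.927 − 176.361 = -304.288°.
Normalise into (−180°, 180°]: -304.288° + 360° = 55.712°.
Positive ⇒ the second point lies to the east; separation 55.712°.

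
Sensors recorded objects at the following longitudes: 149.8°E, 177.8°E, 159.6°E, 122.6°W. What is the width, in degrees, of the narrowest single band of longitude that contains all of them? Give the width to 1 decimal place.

Sort the longitudes: -122.6°, +149.8°, +159.6°, +177.8°.
Eastward gaps between consecutive values (wrapping around): 272.4°, 9.8°, 18.2°, 59.6°.
Largest gap = 272.4° ⇒ minimal covering band is its complement: 360° − 272.4° = 87.6°.
Band runs from +149.8° eastward to -122.6°, crossing the antimeridian.

87.6°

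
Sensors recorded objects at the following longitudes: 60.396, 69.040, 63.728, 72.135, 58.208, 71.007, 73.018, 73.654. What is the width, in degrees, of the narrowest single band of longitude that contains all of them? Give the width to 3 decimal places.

15.446°

Sort the longitudes: +58.208°, +60.396°, +63.728°, +69.040°, +71.007°, +72.135°, +73.018°, +73.654°.
Eastward gaps between consecutive values (wrapping around): 2.188°, 3.332°, 5.312°, 1.967°, 1.128°, 0.883°, 0.636°, 344.554°.
Largest gap = 344.554° ⇒ minimal covering band is its complement: 360° − 344.554° = 15.446°.
Band runs from +58.208° eastward to +73.654°.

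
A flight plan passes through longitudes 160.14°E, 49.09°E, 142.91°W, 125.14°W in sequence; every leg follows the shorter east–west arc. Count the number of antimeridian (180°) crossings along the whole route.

1

Leg 1: +160.14° → +49.09°, shortest Δλ = -111.05° (west) — does not cross 180°.
Leg 2: +49.09° → -142.91°, shortest Δλ = 168.0° (east) — crosses 180°.
Leg 3: -142.91° → -125.14°, shortest Δλ = 17.77° (east) — does not cross 180°.
Total crossings: 1.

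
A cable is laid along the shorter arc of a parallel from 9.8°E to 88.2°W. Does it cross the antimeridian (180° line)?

Signed shortest Δλ = ((-88.2 − 9.8 + 180) mod 360) − 180 = -98.0°.
Going west by 98.0° from +9.8° reaches -88.2° without touching 180°.

No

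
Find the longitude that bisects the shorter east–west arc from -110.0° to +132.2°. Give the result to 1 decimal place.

-168.9°

Signed shortest Δλ from -110.0° to +132.2° is -117.8°.
Midpoint longitude = -110.0° + (-117.8°)/2 = -110.0° − 58.9° = -168.9°.
(The naïve average (-110.0 + +132.2)/2 = 11.1° is on the wrong side of the globe.)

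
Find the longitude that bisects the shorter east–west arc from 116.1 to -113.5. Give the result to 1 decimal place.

-178.7°

Signed shortest Δλ from +116.1° to -113.5° is +130.4°.
Midpoint longitude = +116.1° + (+130.4°)/2 = +116.1° + 65.2° = +181.3°.
Normalise into (−180°, 180°]: -178.7°.
(The naïve average (+116.1 + -113.5)/2 = 1.3° is on the wrong side of the globe.)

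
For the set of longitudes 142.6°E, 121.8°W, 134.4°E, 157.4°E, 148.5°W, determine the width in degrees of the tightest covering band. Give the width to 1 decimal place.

Sort the longitudes: -148.5°, -121.8°, +134.4°, +142.6°, +157.4°.
Eastward gaps between consecutive values (wrapping around): 26.7°, 256.2°, 8.2°, 14.8°, 54.1°.
Largest gap = 256.2° ⇒ minimal covering band is its complement: 360° − 256.2° = 103.8°.
Band runs from +134.4° eastward to -121.8°, crossing the antimeridian.

103.8°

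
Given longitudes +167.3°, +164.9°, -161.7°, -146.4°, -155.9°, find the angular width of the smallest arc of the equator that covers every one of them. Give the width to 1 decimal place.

48.7°

Sort the longitudes: -161.7°, -155.9°, -146.4°, +164.9°, +167.3°.
Eastward gaps between consecutive values (wrapping around): 5.8°, 9.5°, 311.3°, 2.4°, 31.0°.
Largest gap = 311.3° ⇒ minimal covering band is its complement: 360° − 311.3° = 48.7°.
Band runs from +164.9° eastward to -146.4°, crossing the antimeridian.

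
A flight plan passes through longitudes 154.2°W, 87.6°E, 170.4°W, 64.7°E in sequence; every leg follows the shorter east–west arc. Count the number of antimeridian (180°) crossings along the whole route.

Leg 1: -154.2° → +87.6°, shortest Δλ = -118.2° (west) — crosses 180°.
Leg 2: +87.6° → -170.4°, shortest Δλ = 102.0° (east) — crosses 180°.
Leg 3: -170.4° → +64.7°, shortest Δλ = -124.9° (west) — crosses 180°.
Total crossings: 3.

3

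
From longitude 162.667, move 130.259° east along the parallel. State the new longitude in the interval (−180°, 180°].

-67.074°

Start at +162.667°; shift +130.259° → +292.926°.
+292.926° lies outside (−180°, 180°]; subtract 360° → -67.074°.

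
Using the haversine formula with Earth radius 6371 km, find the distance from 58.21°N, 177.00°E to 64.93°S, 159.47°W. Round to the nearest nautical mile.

7470 nmi

Δλ = -159.47 − 177.00 = -336.47°; wrapped into (−180°, 180°]: 23.53°.
Δφ = -64.93 − 58.21 = -123.14°.
a = sin²(Δφ/2) + cos φ₁ · cos φ₂ · sin²(Δλ/2) = 0.782624.
c = 2·atan2(√a, √(1−a)) = 2.17153 rad → d = 6371·c ≈ 13834.81 km ≈ 7470.20 nmi.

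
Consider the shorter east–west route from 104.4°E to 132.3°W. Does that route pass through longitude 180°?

Yes

Naïve |-132.3 − 104.4| = 236.7° > 180°, so the shorter arc goes the other way round — across 180°.
Signed shortest Δλ = ((-132.3 − 104.4 + 180) mod 360) − 180 = 123.3°.
Going east by 123.3° from +104.4° passes through 180° before reaching -132.3°.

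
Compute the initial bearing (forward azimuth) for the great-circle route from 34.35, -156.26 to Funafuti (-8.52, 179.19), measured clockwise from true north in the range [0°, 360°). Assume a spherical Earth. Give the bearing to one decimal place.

213.1°

Δλ = 179.19 − -156.26 = 335.45°; wrapped into (−180°, 180°]: -24.55°.
θ = atan2( sin Δλ · cos φ₂ , cos φ₁ · sin φ₂ − sin φ₁ · cos φ₂ · cos Δλ )
  = atan2(-0.41090, -0.62989) = -146.882° → normalised to [0°, 360°): 213.118°.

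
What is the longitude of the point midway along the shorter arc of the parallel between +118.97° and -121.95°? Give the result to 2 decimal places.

Signed shortest Δλ from +118.97° to -121.95° is +119.08°.
Midpoint longitude = +118.97° + (+119.08°)/2 = +118.97° + 59.54° = +178.51°.
(The naïve average (+118.97 + -121.95)/2 = -1.49° is on the wrong side of the globe.)

+178.51°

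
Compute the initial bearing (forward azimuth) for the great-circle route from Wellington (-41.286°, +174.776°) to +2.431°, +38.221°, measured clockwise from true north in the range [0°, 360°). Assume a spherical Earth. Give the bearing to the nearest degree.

237°

Δλ = 38.221 − 174.776 = -136.555°.
θ = atan2( sin Δλ · cos φ₂ , cos φ₁ · sin φ₂ − sin φ₁ · cos φ₂ · cos Δλ )
  = atan2(-0.68704, -0.44675) = -123.034° → normalised to [0°, 360°): 236.966°.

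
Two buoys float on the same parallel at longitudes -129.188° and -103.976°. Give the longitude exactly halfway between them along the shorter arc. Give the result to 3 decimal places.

-116.582°

Signed shortest Δλ from -129.188° to -103.976° is +25.212°.
Midpoint longitude = -129.188° + (+25.212°)/2 = -129.188° + 12.606° = -116.582°.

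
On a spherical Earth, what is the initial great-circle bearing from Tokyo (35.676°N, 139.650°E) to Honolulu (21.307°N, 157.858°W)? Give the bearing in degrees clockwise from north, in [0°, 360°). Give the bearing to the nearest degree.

Δλ = -157.858 − 139.650 = -297.508°; wrapped into (−180°, 180°]: 62.492°.
θ = atan2( sin Δλ · cos φ₂ , cos φ₁ · sin φ₂ − sin φ₁ · cos φ₂ · cos Δλ )
  = atan2(0.82632, 0.04422) = 86.937° → normalised to [0°, 360°): 86.937°.

87°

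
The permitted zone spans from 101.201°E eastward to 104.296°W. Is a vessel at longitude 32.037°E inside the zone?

Band width going east from +101.201° to -104.296°: ((-104.296 − 101.201) mod 360) = 154.503°.
Offset of +32.037° east of the west edge: ((32.037 − 101.201) mod 360) = 290.836°.
290.836° > 154.503° ⇒ outside.

No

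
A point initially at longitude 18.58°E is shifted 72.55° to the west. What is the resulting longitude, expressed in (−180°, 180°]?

Start at +18.58°; shift −72.55° → -53.97°.
-53.97° already lies in (−180°, 180°].

53.97°W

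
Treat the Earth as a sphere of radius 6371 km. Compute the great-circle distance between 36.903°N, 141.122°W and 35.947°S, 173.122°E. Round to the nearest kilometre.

9375 km

Δλ = 173.122 − -141.122 = 314.244°; wrapped into (−180°, 180°]: -45.756°.
Δφ = -35.947 − 36.903 = -72.850°.
a = sin²(Δφ/2) + cos φ₁ · cos φ₂ · sin²(Δλ/2) = 0.450407.
c = 2·atan2(√a, √(1−a)) = 1.47145 rad → d = 6371·c ≈ 9374.59 km.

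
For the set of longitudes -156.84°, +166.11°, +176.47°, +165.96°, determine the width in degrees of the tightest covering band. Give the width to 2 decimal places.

Sort the longitudes: -156.84°, +165.96°, +166.11°, +176.47°.
Eastward gaps between consecutive values (wrapping around): 322.80°, 0.15°, 10.36°, 26.69°.
Largest gap = 322.80° ⇒ minimal covering band is its complement: 360° − 322.80° = 37.20°.
Band runs from +165.96° eastward to -156.84°, crossing the antimeridian.

37.20°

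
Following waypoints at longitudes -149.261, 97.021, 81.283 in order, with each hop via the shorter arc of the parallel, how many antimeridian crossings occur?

Leg 1: -149.261° → +97.021°, shortest Δλ = -113.718° (west) — crosses 180°.
Leg 2: +97.021° → +81.283°, shortest Δλ = -15.738° (west) — does not cross 180°.
Total crossings: 1.

1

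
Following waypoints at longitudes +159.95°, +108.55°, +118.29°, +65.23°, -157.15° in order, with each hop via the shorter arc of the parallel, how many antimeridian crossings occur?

Leg 1: +159.95° → +108.55°, shortest Δλ = -51.4° (west) — does not cross 180°.
Leg 2: +108.55° → +118.29°, shortest Δλ = 9.74° (east) — does not cross 180°.
Leg 3: +118.29° → +65.23°, shortest Δλ = -53.06° (west) — does not cross 180°.
Leg 4: +65.23° → -157.15°, shortest Δλ = 137.62° (east) — crosses 180°.
Total crossings: 1.

1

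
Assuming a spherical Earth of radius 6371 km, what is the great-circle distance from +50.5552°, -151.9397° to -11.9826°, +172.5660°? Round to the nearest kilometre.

Δλ = 172.5660 − -151.9397 = 324.5057°; wrapped into (−180°, 180°]: -35.4943°.
Δφ = -11.9826 − 50.5552 = -62.5378°.
a = sin²(Δφ/2) + cos φ₁ · cos φ₂ · sin²(Δλ/2) = 0.327163.
c = 2·atan2(√a, √(1−a)) = 1.21784 rad → d = 6371·c ≈ 7758.86 km.

7759 km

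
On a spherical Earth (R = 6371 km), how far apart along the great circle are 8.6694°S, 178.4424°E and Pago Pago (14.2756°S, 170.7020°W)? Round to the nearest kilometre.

1337 km

Δλ = -170.7020 − 178.4424 = -349.1444°; wrapped into (−180°, 180°]: 10.8556°.
Δφ = -14.2756 − -8.6694 = -5.6062°.
a = sin²(Δφ/2) + cos φ₁ · cos φ₂ · sin²(Δλ/2) = 0.010964.
c = 2·atan2(√a, √(1−a)) = 0.20980 rad → d = 6371·c ≈ 1336.64 km.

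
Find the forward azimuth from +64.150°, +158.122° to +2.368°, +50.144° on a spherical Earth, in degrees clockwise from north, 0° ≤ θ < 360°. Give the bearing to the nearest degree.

Δλ = 50.144 − 158.122 = -107.978°.
θ = atan2( sin Δλ · cos φ₂ , cos φ₁ · sin φ₂ − sin φ₁ · cos φ₂ · cos Δλ )
  = atan2(-0.95036, 0.29555) = -72.725° → normalised to [0°, 360°): 287.275°.

287°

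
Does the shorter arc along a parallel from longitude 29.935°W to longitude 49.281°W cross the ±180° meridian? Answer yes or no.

Signed shortest Δλ = ((-49.281 − -29.935 + 180) mod 360) − 180 = -19.346°.
Going west by 19.346° from -29.935° reaches -49.281° without touching 180°.

No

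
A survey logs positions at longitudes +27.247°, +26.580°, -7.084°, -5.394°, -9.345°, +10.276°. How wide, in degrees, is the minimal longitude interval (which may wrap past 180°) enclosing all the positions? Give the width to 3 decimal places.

36.592°

Sort the longitudes: -9.345°, -7.084°, -5.394°, +10.276°, +26.580°, +27.247°.
Eastward gaps between consecutive values (wrapping around): 2.261°, 1.690°, 15.670°, 16.304°, 0.667°, 323.408°.
Largest gap = 323.408° ⇒ minimal covering band is its complement: 360° − 323.408° = 36.592°.
Band runs from -9.345° eastward to +27.247°.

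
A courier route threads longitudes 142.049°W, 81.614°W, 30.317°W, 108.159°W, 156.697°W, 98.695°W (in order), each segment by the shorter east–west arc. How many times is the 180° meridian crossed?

0

Leg 1: -142.049° → -81.614°, shortest Δλ = 60.435° (east) — does not cross 180°.
Leg 2: -81.614° → -30.317°, shortest Δλ = 51.297° (east) — does not cross 180°.
Leg 3: -30.317° → -108.159°, shortest Δλ = -77.842° (west) — does not cross 180°.
Leg 4: -108.159° → -156.697°, shortest Δλ = -48.538° (west) — does not cross 180°.
Leg 5: -156.697° → -98.695°, shortest Δλ = 58.002° (east) — does not cross 180°.
Total crossings: 0.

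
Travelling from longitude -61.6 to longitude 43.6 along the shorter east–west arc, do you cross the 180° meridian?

Signed shortest Δλ = ((43.6 − -61.6 + 180) mod 360) − 180 = 105.2°.
Going east by 105.2° from -61.6° reaches +43.6° without touching 180°.

No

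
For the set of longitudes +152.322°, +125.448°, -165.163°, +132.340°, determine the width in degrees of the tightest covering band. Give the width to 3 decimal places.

Sort the longitudes: -165.163°, +125.448°, +132.340°, +152.322°.
Eastward gaps between consecutive values (wrapping around): 290.611°, 6.892°, 19.982°, 42.515°.
Largest gap = 290.611° ⇒ minimal covering band is its complement: 360° − 290.611° = 69.389°.
Band runs from +125.448° eastward to -165.163°, crossing the antimeridian.

69.389°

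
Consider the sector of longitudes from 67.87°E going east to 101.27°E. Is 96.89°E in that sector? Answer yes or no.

Band width going east from +67.87° to +101.27°: ((101.27 − 67.87) mod 360) = 33.40°.
Offset of +96.89° east of the west edge: ((96.89 − 67.87) mod 360) = 29.02°.
29.02° ≤ 33.40° ⇒ inside.

Yes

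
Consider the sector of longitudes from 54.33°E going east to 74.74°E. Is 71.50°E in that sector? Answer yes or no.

Yes

Band width going east from +54.33° to +74.74°: ((74.74 − 54.33) mod 360) = 20.41°.
Offset of +71.50° east of the west edge: ((71.50 − 54.33) mod 360) = 17.17°.
17.17° ≤ 20.41° ⇒ inside.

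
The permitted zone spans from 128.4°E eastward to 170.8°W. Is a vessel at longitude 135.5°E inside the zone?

Yes

Band width going east from +128.4° to -170.8°: ((-170.8 − 128.4) mod 360) = 60.8°.
Offset of +135.5° east of the west edge: ((135.5 − 128.4) mod 360) = 7.1°.
7.1° ≤ 60.8° ⇒ inside.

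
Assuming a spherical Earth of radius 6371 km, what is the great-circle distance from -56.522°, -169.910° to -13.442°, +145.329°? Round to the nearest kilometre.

Δλ = 145.329 − -169.910 = 315.239°; wrapped into (−180°, 180°]: -44.761°.
Δφ = -13.442 − -56.522 = 43.080°.
a = sin²(Δφ/2) + cos φ₁ · cos φ₂ · sin²(Δλ/2) = 0.212579.
c = 2·atan2(√a, √(1−a)) = 0.95839 rad → d = 6371·c ≈ 6105.88 km.

6106 km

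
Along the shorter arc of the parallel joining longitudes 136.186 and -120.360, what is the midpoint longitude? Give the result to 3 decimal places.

-172.087°

Signed shortest Δλ from +136.186° to -120.360° is +103.454°.
Midpoint longitude = +136.186° + (+103.454°)/2 = +136.186° + 51.727° = +187.913°.
Normalise into (−180°, 180°]: -172.087°.
(The naïve average (+136.186 + -120.360)/2 = 7.913° is on the wrong side of the globe.)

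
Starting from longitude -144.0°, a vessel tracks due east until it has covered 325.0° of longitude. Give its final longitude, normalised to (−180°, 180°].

Start at -144.0°; shift +325.0° → +181.0°.
+181.0° lies outside (−180°, 180°]; subtract 360° → -179.0°.

-179.0°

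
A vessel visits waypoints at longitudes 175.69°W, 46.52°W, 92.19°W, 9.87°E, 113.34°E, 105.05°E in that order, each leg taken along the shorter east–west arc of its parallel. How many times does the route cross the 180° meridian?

0

Leg 1: -175.69° → -46.52°, shortest Δλ = 129.17° (east) — does not cross 180°.
Leg 2: -46.52° → -92.19°, shortest Δλ = -45.67° (west) — does not cross 180°.
Leg 3: -92.19° → +9.87°, shortest Δλ = 102.06° (east) — does not cross 180°.
Leg 4: +9.87° → +113.34°, shortest Δλ = 103.47° (east) — does not cross 180°.
Leg 5: +113.34° → +105.05°, shortest Δλ = -8.29° (west) — does not cross 180°.
Total crossings: 0.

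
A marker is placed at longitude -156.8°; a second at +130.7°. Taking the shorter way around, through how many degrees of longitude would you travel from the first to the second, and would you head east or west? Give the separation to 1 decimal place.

72.5° west

Raw difference: 130.7 − -156.8 = 287.5°.
Normalise into (−180°, 180°]: 287.5° − 360° = -72.5°.
Negative ⇒ the second point lies to the west; separation 72.5°.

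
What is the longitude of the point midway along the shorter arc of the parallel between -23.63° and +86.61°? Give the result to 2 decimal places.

Signed shortest Δλ from -23.63° to +86.61° is +110.24°.
Midpoint longitude = -23.63° + (+110.24°)/2 = -23.63° + 55.12° = +31.49°.

+31.49°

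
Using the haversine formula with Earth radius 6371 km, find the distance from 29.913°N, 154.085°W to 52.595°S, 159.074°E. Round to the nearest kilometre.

Δλ = 159.074 − -154.085 = 313.159°; wrapped into (−180°, 180°]: -46.841°.
Δφ = -52.595 − 29.913 = -82.508°.
a = sin²(Δφ/2) + cos φ₁ · cos φ₂ · sin²(Δλ/2) = 0.517990.
c = 2·atan2(√a, √(1−a)) = 1.60678 rad → d = 6371·c ≈ 10236.82 km.

10237 km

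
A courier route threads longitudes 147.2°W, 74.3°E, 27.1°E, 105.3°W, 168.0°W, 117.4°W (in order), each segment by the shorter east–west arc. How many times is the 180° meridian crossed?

Leg 1: -147.2° → +74.3°, shortest Δλ = -138.5° (west) — crosses 180°.
Leg 2: +74.3° → +27.1°, shortest Δλ = -47.2° (west) — does not cross 180°.
Leg 3: +27.1° → -105.3°, shortest Δλ = -132.4° (west) — does not cross 180°.
Leg 4: -105.3° → -168.0°, shortest Δλ = -62.7° (west) — does not cross 180°.
Leg 5: -168.0° → -117.4°, shortest Δλ = 50.6° (east) — does not cross 180°.
Total crossings: 1.

1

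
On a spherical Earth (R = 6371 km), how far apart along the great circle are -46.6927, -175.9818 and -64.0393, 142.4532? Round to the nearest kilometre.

Δλ = 142.4532 − -175.9818 = 318.4350°; wrapped into (−180°, 180°]: -41.5650°.
Δφ = -64.0393 − -46.6927 = -17.3466°.
a = sin²(Δφ/2) + cos φ₁ · cos φ₂ · sin²(Δλ/2) = 0.060543.
c = 2·atan2(√a, √(1−a)) = 0.49722 rad → d = 6371·c ≈ 3167.76 km.

3168 km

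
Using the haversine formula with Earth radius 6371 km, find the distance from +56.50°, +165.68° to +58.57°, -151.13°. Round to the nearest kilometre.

Δλ = -151.13 − 165.68 = -316.81°; wrapped into (−180°, 180°]: 43.19°.
Δφ = 58.57 − 56.50 = 2.07°.
a = sin²(Δφ/2) + cos φ₁ · cos φ₂ · sin²(Δλ/2) = 0.039312.
c = 2·atan2(√a, √(1−a)) = 0.39919 rad → d = 6371·c ≈ 2543.24 km.

2543 km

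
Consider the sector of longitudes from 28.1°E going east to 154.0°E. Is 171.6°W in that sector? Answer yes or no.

No

Band width going east from +28.1° to +154.0°: ((154.0 − 28.1) mod 360) = 125.9°.
Offset of -171.6° east of the west edge: ((-171.6 − 28.1) mod 360) = 160.3°.
160.3° > 125.9° ⇒ outside.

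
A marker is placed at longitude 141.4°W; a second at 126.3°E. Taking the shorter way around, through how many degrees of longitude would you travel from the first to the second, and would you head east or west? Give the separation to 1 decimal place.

92.3° west

Raw difference: 126.3 − -141.4 = 267.7°.
Normalise into (−180°, 180°]: 267.7° − 360° = -92.3°.
Negative ⇒ the second point lies to the west; separation 92.3°.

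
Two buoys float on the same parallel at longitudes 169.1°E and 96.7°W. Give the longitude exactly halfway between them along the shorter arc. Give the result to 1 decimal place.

143.8°W

Signed shortest Δλ from +169.1° to -96.7° is +94.2°.
Midpoint longitude = +169.1° + (+94.2°)/2 = +169.1° + 47.1° = +216.2°.
Normalise into (−180°, 180°]: -143.8°.
(The naïve average (+169.1 + -96.7)/2 = 36.2° is on the wrong side of the globe.)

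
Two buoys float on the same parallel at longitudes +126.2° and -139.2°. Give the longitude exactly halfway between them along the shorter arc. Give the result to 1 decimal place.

+173.5°

Signed shortest Δλ from +126.2° to -139.2° is +94.6°.
Midpoint longitude = +126.2° + (+94.6°)/2 = +126.2° + 47.3° = +173.5°.
(The naïve average (+126.2 + -139.2)/2 = -6.5° is on the wrong side of the globe.)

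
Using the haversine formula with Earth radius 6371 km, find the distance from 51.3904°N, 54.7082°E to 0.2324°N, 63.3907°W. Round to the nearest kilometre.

11887 km

Δλ = -63.3907 − 54.7082 = -118.0989°.
Δφ = 0.2324 − 51.3904 = -51.1580°.
a = sin²(Δφ/2) + cos φ₁ · cos φ₂ · sin²(Δλ/2) = 0.645367.
c = 2·atan2(√a, √(1−a)) = 1.86579 rad → d = 6371·c ≈ 11886.95 km.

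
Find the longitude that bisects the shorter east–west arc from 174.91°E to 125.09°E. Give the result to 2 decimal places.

150.00°E

Signed shortest Δλ from +174.91° to +125.09° is -49.82°.
Midpoint longitude = +174.91° + (-49.82°)/2 = +174.91° − 24.91° = +150.00°.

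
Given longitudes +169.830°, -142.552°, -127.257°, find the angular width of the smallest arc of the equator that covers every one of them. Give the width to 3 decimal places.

62.913°

Sort the longitudes: -142.552°, -127.257°, +169.830°.
Eastward gaps between consecutive values (wrapping around): 15.295°, 297.087°, 47.618°.
Largest gap = 297.087° ⇒ minimal covering band is its complement: 360° − 297.087° = 62.913°.
Band runs from +169.830° eastward to -127.257°, crossing the antimeridian.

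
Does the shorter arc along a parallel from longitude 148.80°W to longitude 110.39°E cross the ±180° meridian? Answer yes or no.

Naïve |110.39 − -148.80| = 259.19° > 180°, so the shorter arc goes the other way round — across 180°.
Signed shortest Δλ = ((110.39 − -148.80 + 180) mod 360) − 180 = -100.81°.
Going west by 100.81° from -148.80° passes through 180° before reaching +110.39°.

Yes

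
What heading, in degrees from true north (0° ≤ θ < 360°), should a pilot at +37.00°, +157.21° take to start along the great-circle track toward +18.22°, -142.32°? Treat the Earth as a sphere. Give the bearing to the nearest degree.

Δλ = -142.32 − 157.21 = -299.53°; wrapped into (−180°, 180°]: 60.47°.
θ = atan2( sin Δλ · cos φ₂ , cos φ₁ · sin φ₂ − sin φ₁ · cos φ₂ · cos Δλ )
  = atan2(0.82647, -0.03204) = 92.220° → normalised to [0°, 360°): 92.220°.

92°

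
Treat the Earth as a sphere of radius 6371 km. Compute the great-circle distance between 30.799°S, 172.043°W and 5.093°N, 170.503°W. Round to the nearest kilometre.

3994 km

Δλ = -170.503 − -172.043 = 1.540°.
Δφ = 5.093 − -30.799 = 35.892°.
a = sin²(Δφ/2) + cos φ₁ · cos φ₂ · sin²(Δλ/2) = 0.095093.
c = 2·atan2(√a, √(1−a)) = 0.62696 rad → d = 6371·c ≈ 3994.37 km.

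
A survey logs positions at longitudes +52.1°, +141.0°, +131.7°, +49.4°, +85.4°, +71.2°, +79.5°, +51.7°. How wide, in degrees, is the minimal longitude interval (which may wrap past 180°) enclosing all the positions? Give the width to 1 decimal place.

91.6°

Sort the longitudes: +49.4°, +51.7°, +52.1°, +71.2°, +79.5°, +85.4°, +131.7°, +141.0°.
Eastward gaps between consecutive values (wrapping around): 2.3°, 0.4°, 19.1°, 8.3°, 5.9°, 46.3°, 9.3°, 268.4°.
Largest gap = 268.4° ⇒ minimal covering band is its complement: 360° − 268.4° = 91.6°.
Band runs from +49.4° eastward to +141.0°.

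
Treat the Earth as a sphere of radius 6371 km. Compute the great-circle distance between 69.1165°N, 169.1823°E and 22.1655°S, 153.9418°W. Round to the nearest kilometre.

10572 km

Δλ = -153.9418 − 169.1823 = -323.1241°; wrapped into (−180°, 180°]: 36.8759°.
Δφ = -22.1655 − 69.1165 = -91.2820°.
a = sin²(Δφ/2) + cos φ₁ · cos φ₂ · sin²(Δλ/2) = 0.544210.
c = 2·atan2(√a, √(1−a)) = 1.65933 rad → d = 6371·c ≈ 10571.60 km.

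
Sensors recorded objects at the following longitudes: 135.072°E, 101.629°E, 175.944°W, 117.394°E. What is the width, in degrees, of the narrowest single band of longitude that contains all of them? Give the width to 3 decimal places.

Sort the longitudes: -175.944°, +101.629°, +117.394°, +135.072°.
Eastward gaps between consecutive values (wrapping around): 277.573°, 15.765°, 17.678°, 48.984°.
Largest gap = 277.573° ⇒ minimal covering band is its complement: 360° − 277.573° = 82.427°.
Band runs from +101.629° eastward to -175.944°, crossing the antimeridian.

82.427°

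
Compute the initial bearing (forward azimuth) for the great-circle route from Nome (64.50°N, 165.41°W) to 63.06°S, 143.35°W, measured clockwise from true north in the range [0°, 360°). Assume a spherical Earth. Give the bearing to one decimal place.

Δλ = -143.35 − -165.41 = 22.06°.
θ = atan2( sin Δλ · cos φ₂ , cos φ₁ · sin φ₂ − sin φ₁ · cos φ₂ · cos Δλ )
  = atan2(0.17016, -0.76278) = 167.425° → normalised to [0°, 360°): 167.425°.

167.4°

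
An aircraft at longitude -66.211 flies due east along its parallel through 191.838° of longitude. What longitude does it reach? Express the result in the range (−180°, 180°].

Start at -66.211°; shift +191.838° → +125.627°.
+125.627° already lies in (−180°, 180°].

+125.627°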